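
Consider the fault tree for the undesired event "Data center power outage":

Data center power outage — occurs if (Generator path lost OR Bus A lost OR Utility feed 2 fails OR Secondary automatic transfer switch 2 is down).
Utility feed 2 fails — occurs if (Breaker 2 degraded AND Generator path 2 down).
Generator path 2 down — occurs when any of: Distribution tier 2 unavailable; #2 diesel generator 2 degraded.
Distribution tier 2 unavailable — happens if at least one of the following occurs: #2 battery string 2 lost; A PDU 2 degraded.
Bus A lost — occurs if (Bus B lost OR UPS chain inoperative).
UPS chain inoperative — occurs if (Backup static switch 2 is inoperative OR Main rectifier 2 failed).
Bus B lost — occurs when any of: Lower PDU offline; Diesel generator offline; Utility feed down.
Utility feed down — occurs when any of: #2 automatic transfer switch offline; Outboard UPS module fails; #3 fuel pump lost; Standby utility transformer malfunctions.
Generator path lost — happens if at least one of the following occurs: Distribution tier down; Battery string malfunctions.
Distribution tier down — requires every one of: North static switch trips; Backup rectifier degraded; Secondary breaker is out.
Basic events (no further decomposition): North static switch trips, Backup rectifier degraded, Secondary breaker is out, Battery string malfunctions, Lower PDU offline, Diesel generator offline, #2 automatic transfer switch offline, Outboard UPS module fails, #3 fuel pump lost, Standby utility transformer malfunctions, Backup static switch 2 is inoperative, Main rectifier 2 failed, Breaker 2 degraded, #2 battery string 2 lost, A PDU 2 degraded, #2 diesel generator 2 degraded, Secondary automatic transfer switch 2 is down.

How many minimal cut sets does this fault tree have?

Distribution tier down [AND]: one cut set from each child combined → 1 × 1 × 1 = 1 cut set(s).
Generator path lost [OR]: union of children's cut sets → 2 cut set(s).
Utility feed down [OR]: union of children's cut sets → 4 cut set(s).
Bus B lost [OR]: union of children's cut sets → 6 cut set(s).
UPS chain inoperative [OR]: union of children's cut sets → 2 cut set(s).
Bus A lost [OR]: union of children's cut sets → 8 cut set(s).
Distribution tier 2 unavailable [OR]: union of children's cut sets → 2 cut set(s).
Generator path 2 down [OR]: union of children's cut sets → 3 cut set(s).
Utility feed 2 fails [AND]: one cut set from each child combined → 1 × 3 = 3 cut set(s).
Data center power outage [OR]: union of children's cut sets → 14 cut set(s).

14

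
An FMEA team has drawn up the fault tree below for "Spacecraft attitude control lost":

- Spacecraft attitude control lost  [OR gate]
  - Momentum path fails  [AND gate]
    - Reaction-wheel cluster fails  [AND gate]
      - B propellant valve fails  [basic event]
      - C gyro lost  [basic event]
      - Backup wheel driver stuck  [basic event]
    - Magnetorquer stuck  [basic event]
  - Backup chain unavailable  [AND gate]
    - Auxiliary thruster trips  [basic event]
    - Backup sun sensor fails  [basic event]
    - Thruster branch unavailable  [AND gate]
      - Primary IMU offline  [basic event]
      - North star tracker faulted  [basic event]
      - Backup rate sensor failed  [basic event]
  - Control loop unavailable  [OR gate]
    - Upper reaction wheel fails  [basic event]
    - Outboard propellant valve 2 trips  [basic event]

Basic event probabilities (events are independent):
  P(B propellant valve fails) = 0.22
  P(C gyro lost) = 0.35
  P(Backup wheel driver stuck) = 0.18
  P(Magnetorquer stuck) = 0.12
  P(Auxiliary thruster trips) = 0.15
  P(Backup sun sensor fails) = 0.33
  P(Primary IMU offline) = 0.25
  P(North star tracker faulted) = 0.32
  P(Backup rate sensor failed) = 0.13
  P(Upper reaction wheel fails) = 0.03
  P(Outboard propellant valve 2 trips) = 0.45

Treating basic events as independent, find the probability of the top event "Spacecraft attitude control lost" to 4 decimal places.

P(Reaction-wheel cluster fails) [AND] = 0.22 × 0.35 × 0.18 = 0.013860
P(Momentum path fails) [AND] = 0.013860 × 0.12 = 0.001663
P(Thruster branch unavailable) [AND] = 0.25 × 0.32 × 0.13 = 0.010400
P(Backup chain unavailable) [AND] = 0.15 × 0.33 × 0.010400 = 0.000515
P(Control loop unavailable) [OR] = 1 − (1−0.03) × (1−0.45) = 0.466500
P(Spacecraft attitude control lost) [OR] = 1 − (1−0.001663) × (1−0.000515) × (1−0.466500) = 0.467662
Rounded to 4 decimal places: P(Spacecraft attitude control lost) ≈ 0.4677.

0.4677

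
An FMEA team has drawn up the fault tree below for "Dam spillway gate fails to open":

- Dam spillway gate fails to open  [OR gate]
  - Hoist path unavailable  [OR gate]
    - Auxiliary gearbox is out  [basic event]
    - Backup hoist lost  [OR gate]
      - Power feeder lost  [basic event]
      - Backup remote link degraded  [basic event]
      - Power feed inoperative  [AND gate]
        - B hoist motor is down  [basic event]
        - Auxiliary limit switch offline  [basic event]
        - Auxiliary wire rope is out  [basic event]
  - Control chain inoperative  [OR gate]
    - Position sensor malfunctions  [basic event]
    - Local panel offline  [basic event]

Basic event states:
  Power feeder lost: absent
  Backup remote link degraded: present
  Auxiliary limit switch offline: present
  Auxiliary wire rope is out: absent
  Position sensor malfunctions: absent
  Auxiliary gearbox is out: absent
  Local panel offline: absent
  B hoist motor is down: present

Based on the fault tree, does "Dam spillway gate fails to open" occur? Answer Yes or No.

Yes

Power feed inoperative [AND]: B hoist motor is down=occurs, Auxiliary limit switch offline=occurs, Auxiliary wire rope is out=not → not all inputs occur → does not occur.
Backup hoist lost [OR]: Power feeder lost=not, Backup remote link degraded=occurs, Power feed inoperative=not → at least one input occurs → occurs.
Hoist path unavailable [OR]: Auxiliary gearbox is out=not, Backup hoist lost=occurs → at least one input occurs → occurs.
Control chain inoperative [OR]: Position sensor malfunctions=not, Local panel offline=not → no input occurs → does not occur.
Dam spillway gate fails to open [OR]: Hoist path unavailable=occurs, Control chain inoperative=not → at least one input occurs → occurs.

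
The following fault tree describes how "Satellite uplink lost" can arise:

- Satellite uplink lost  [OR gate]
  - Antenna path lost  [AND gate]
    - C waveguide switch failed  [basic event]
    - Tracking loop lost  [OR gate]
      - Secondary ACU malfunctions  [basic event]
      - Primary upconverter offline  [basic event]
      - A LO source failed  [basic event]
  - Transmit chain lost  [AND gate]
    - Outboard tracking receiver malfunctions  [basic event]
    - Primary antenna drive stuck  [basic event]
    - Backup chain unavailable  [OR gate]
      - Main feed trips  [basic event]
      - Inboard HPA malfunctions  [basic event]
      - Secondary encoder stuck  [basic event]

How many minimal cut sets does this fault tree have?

6

Tracking loop lost [OR]: union of children's cut sets → 3 cut set(s).
Antenna path lost [AND]: one cut set from each child combined → 1 × 3 = 3 cut set(s).
Backup chain unavailable [OR]: union of children's cut sets → 3 cut set(s).
Transmit chain lost [AND]: one cut set from each child combined → 1 × 1 × 3 = 3 cut set(s).
Satellite uplink lost [OR]: union of children's cut sets → 6 cut set(s).
Minimal cut sets: {C waveguide switch failed, Secondary ACU malfunctions}; {C waveguide switch failed, Primary upconverter offline}; {A LO source failed, C waveguide switch failed}; {Main feed trips, Outboard tracking receiver malfunctions, Primary antenna drive stuck}; {Inboard HPA malfunctions, Outboard tracking receiver malfunctions, Primary antenna drive stuck}; {Outboard tracking receiver malfunctions, Primary antenna drive stuck, Secondary encoder stuck}.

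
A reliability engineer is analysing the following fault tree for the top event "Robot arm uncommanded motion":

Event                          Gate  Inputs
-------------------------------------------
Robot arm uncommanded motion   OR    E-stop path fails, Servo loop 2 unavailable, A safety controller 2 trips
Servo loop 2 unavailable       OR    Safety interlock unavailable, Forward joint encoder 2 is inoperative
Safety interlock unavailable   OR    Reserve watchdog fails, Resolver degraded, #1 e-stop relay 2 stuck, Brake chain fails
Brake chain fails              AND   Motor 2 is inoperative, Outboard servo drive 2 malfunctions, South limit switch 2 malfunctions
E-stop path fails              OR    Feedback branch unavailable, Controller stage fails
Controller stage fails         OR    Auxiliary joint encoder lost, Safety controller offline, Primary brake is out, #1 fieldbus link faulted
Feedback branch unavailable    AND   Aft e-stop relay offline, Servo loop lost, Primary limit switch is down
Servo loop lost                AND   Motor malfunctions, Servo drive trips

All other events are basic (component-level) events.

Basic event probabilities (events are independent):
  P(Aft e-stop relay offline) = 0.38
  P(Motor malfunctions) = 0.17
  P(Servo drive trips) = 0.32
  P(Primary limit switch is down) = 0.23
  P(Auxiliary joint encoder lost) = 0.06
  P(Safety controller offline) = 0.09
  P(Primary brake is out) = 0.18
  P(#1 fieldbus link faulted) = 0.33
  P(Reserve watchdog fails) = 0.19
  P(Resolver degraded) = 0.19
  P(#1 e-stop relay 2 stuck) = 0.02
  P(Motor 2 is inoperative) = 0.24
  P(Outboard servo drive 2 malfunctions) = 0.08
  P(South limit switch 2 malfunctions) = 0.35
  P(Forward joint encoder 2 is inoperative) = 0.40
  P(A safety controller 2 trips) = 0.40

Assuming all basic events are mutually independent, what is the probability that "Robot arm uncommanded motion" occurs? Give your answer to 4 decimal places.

P(Servo loop lost) [AND] = 0.17 × 0.32 = 0.054400
P(Feedback branch unavailable) [AND] = 0.38 × 0.054400 × 0.23 = 0.004755
P(Controller stage fails) [OR] = 1 − (1−0.06) × (1−0.09) × (1−0.18) × (1−0.33) = 0.530043
P(E-stop path fails) [OR] = 1 − (1−0.004755) × (1−0.530043) = 0.532278
P(Brake chain fails) [AND] = 0.24 × 0.08 × 0.35 = 0.006720
P(Safety interlock unavailable) [OR] = 1 − (1−0.19) × (1−0.19) × (1−0.02) × (1−0.006720) = 0.361343
P(Servo loop 2 unavailable) [OR] = 1 − (1−0.361343) × (1−0.40) = 0.616806
P(Robot arm uncommanded motion) [OR] = 1 − (1−0.532278) × (1−0.616806) × (1−0.40) = 0.892463
Rounded to 4 decimal places: P(Robot arm uncommanded motion) ≈ 0.8925.

0.8925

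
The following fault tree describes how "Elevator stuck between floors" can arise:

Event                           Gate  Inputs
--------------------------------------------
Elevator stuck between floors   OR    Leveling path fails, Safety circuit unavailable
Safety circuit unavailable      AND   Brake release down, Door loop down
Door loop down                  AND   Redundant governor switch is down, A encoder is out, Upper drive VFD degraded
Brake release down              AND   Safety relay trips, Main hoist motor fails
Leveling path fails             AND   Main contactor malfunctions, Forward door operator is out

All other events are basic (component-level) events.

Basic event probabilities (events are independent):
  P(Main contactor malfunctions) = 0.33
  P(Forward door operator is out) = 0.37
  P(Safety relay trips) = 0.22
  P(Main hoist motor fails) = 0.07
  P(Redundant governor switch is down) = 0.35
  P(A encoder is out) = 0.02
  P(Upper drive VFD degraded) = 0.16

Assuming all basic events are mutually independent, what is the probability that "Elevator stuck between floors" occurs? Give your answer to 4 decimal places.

P(Leveling path fails) [AND] = 0.33 × 0.37 = 0.122100
P(Brake release down) [AND] = 0.22 × 0.07 = 0.015400
P(Door loop down) [AND] = 0.35 × 0.02 × 0.16 = 0.001120
P(Safety circuit unavailable) [AND] = 0.015400 × 0.001120 = 0.000017
P(Elevator stuck between floors) [OR] = 1 − (1−0.122100) × (1−0.000017) = 0.122115
Rounded to 4 decimal places: P(Elevator stuck between floors) ≈ 0.1221.

0.1221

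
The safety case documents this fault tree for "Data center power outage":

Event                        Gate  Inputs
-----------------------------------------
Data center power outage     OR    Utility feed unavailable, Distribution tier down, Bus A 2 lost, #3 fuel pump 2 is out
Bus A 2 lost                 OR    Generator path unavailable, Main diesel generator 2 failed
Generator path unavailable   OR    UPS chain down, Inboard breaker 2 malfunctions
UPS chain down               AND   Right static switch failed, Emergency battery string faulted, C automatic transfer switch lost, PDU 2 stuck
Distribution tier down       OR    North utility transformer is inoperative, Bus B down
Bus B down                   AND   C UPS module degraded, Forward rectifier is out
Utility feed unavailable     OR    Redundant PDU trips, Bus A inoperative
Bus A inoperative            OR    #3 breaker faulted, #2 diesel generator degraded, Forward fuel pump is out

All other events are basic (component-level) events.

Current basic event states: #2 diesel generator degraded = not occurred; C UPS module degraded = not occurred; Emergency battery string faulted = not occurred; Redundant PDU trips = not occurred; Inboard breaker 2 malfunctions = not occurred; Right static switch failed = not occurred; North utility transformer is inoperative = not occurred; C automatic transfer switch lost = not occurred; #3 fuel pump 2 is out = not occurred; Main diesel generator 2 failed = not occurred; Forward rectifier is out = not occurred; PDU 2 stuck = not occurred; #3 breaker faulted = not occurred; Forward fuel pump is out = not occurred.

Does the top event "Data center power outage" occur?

Bus A inoperative [OR]: #3 breaker faulted=not, #2 diesel generator degraded=not, Forward fuel pump is out=not → no input occurs → does not occur.
Utility feed unavailable [OR]: Redundant PDU trips=not, Bus A inoperative=not → no input occurs → does not occur.
Bus B down [AND]: C UPS module degraded=not, Forward rectifier is out=not → not all inputs occur → does not occur.
Distribution tier down [OR]: North utility transformer is inoperative=not, Bus B down=not → no input occurs → does not occur.
UPS chain down [AND]: Right static switch failed=not, Emergency battery string faulted=not, C automatic transfer switch lost=not, PDU 2 stuck=not → not all inputs occur → does not occur.
Generator path unavailable [OR]: UPS chain down=not, Inboard breaker 2 malfunctions=not → no input occurs → does not occur.
Bus A 2 lost [OR]: Generator path unavailable=not, Main diesel generator 2 failed=not → no input occurs → does not occur.
Data center power outage [OR]: Utility feed unavailable=not, Distribution tier down=not, Bus A 2 lost=not, #3 fuel pump 2 is out=not → no input occurs → does not occur.

No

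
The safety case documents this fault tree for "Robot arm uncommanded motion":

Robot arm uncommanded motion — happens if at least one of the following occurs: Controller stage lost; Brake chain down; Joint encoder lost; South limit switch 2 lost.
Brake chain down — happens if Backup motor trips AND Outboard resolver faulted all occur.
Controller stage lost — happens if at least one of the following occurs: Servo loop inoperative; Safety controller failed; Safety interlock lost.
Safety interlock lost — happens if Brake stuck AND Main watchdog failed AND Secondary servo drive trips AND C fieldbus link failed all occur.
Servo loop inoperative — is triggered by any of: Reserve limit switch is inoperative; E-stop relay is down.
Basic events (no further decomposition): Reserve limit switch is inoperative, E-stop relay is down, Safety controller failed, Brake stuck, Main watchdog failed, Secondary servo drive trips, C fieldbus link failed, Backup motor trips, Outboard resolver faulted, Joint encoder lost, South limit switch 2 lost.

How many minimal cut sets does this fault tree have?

7

Servo loop inoperative [OR]: union of children's cut sets → 2 cut set(s).
Safety interlock lost [AND]: one cut set from each child combined → 1 × 1 × 1 × 1 = 1 cut set(s).
Controller stage lost [OR]: union of children's cut sets → 4 cut set(s).
Brake chain down [AND]: one cut set from each child combined → 1 × 1 = 1 cut set(s).
Robot arm uncommanded motion [OR]: union of children's cut sets → 7 cut set(s).
Minimal cut sets: {Reserve limit switch is inoperative}; {E-stop relay is down}; {Safety controller failed}; {Brake stuck, C fieldbus link failed, Main watchdog failed, Secondary servo drive trips}; {Backup motor trips, Outboard resolver faulted}; {Joint encoder lost}; {South limit switch 2 lost}.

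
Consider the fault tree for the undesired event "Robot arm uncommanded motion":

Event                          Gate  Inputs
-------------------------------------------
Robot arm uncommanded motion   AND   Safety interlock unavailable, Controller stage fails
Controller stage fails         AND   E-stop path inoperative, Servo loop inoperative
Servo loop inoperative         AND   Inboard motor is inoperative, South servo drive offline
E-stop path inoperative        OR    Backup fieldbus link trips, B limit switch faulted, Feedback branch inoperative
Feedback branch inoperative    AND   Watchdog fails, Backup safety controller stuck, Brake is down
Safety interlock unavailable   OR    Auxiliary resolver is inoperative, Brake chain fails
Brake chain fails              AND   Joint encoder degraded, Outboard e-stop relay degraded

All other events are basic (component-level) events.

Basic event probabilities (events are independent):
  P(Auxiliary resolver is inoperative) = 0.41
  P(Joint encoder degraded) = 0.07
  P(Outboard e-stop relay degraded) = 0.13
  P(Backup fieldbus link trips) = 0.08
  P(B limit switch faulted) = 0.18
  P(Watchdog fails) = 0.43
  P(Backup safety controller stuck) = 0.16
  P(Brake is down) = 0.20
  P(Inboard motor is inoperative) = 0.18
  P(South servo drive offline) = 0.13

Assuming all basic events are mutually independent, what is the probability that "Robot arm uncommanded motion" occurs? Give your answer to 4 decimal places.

P(Brake chain fails) [AND] = 0.07 × 0.13 = 0.009100
P(Safety interlock unavailable) [OR] = 1 − (1−0.41) × (1−0.009100) = 0.415369
P(Feedback branch inoperative) [AND] = 0.43 × 0.16 × 0.20 = 0.013760
P(E-stop path inoperative) [OR] = 1 − (1−0.08) × (1−0.18) × (1−0.013760) = 0.255981
P(Servo loop inoperative) [AND] = 0.18 × 0.13 = 0.023400
P(Controller stage fails) [AND] = 0.255981 × 0.023400 = 0.005990
P(Robot arm uncommanded motion) [AND] = 0.415369 × 0.005990 = 0.002488
Rounded to 4 decimal places: P(Robot arm uncommanded motion) ≈ 0.0025.

0.0025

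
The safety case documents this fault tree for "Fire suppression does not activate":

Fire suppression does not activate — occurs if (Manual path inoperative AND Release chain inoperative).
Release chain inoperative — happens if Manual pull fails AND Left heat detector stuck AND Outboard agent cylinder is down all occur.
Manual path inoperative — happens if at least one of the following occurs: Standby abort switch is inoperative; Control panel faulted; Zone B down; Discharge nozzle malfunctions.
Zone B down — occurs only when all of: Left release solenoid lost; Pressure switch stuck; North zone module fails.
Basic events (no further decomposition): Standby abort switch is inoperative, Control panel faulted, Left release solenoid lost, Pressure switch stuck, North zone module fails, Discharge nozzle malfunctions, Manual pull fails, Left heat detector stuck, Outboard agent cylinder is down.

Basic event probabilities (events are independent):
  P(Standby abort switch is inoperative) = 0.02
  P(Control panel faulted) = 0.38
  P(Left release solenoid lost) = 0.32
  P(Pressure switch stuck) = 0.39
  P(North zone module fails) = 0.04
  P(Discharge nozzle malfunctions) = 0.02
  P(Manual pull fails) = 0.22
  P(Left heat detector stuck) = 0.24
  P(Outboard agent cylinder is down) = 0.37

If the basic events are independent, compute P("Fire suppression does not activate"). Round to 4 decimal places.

P(Zone B down) [AND] = 0.32 × 0.39 × 0.04 = 0.004992
P(Manual path inoperative) [OR] = 1 − (1−0.02) × (1−0.38) × (1−0.004992) × (1−0.02) = 0.407524
P(Release chain inoperative) [AND] = 0.22 × 0.24 × 0.37 = 0.019536
P(Fire suppression does not activate) [AND] = 0.407524 × 0.019536 = 0.007961
Rounded to 4 decimal places: P(Fire suppression does not activate) ≈ 0.0080.

0.0080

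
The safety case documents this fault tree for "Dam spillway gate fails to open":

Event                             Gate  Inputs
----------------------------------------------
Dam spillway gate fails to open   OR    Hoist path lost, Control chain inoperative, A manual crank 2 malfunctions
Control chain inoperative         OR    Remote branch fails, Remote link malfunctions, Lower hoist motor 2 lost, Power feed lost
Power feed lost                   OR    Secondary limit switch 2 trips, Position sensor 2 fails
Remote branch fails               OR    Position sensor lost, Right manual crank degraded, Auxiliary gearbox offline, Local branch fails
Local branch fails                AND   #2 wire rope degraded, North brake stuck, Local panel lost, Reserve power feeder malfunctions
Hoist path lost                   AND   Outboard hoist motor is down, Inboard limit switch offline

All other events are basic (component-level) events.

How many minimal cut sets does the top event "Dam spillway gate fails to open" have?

10

Hoist path lost [AND]: one cut set from each child combined → 1 × 1 = 1 cut set(s).
Local branch fails [AND]: one cut set from each child combined → 1 × 1 × 1 × 1 = 1 cut set(s).
Remote branch fails [OR]: union of children's cut sets → 4 cut set(s).
Power feed lost [OR]: union of children's cut sets → 2 cut set(s).
Control chain inoperative [OR]: union of children's cut sets → 8 cut set(s).
Dam spillway gate fails to open [OR]: union of children's cut sets → 10 cut set(s).
Minimal cut sets: {Inboard limit switch offline, Outboard hoist motor is down}; {Position sensor lost}; {Right manual crank degraded}; {Auxiliary gearbox offline}; {#2 wire rope degraded, Local panel lost, North brake stuck, Reserve power feeder malfunctions}; {Remote link malfunctions}; {Lower hoist motor 2 lost}; {Secondary limit switch 2 trips}; {Position sensor 2 fails}; {A manual crank 2 malfunctions}.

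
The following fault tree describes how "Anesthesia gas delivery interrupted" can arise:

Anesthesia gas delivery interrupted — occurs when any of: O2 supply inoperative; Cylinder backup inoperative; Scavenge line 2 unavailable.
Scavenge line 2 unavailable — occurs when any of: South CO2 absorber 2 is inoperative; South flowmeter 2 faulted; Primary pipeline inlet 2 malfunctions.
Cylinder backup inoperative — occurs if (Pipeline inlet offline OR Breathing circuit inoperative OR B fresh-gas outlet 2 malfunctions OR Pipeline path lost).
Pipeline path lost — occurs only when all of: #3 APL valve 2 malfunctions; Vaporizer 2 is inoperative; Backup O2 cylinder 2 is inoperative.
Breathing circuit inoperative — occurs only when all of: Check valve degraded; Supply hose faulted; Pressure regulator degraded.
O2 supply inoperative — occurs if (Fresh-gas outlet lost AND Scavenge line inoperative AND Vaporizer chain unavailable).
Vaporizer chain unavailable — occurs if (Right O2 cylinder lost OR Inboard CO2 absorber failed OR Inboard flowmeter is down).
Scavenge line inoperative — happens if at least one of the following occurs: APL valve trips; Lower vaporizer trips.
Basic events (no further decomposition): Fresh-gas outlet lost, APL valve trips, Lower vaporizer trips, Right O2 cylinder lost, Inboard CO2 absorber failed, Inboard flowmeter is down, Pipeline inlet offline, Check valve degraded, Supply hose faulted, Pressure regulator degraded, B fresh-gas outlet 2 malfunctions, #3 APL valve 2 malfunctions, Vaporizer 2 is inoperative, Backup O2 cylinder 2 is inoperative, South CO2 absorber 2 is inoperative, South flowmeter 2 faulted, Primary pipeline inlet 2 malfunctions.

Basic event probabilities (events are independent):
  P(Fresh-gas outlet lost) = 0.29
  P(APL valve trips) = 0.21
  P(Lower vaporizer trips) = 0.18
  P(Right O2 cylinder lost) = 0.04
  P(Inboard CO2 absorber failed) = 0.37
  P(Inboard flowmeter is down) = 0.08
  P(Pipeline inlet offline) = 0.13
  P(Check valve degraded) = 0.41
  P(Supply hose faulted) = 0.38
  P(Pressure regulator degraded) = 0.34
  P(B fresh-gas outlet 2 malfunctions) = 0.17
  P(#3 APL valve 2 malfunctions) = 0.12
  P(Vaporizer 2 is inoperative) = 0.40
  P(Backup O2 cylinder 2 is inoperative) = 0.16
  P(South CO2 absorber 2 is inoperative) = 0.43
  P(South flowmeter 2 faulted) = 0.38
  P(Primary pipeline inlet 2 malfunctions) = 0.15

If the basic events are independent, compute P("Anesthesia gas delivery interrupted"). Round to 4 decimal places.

P(Scavenge line inoperative) [OR] = 1 − (1−0.21) × (1−0.18) = 0.352200
P(Vaporizer chain unavailable) [OR] = 1 − (1−0.04) × (1−0.37) × (1−0.08) = 0.443584
P(O2 supply inoperative) [AND] = 0.29 × 0.352200 × 0.443584 = 0.045307
P(Breathing circuit inoperative) [AND] = 0.41 × 0.38 × 0.34 = 0.052972
P(Pipeline path lost) [AND] = 0.12 × 0.40 × 0.16 = 0.007680
P(Cylinder backup inoperative) [OR] = 1 − (1−0.13) × (1−0.052972) × (1−0.17) × (1−0.007680) = 0.321403
P(Scavenge line 2 unavailable) [OR] = 1 − (1−0.43) × (1−0.38) × (1−0.15) = 0.699610
P(Anesthesia gas delivery interrupted) [OR] = 1 − (1−0.045307) × (1−0.321403) × (1−0.699610) = 0.805392
Rounded to 4 decimal places: P(Anesthesia gas delivery interrupted) ≈ 0.8054.

0.8054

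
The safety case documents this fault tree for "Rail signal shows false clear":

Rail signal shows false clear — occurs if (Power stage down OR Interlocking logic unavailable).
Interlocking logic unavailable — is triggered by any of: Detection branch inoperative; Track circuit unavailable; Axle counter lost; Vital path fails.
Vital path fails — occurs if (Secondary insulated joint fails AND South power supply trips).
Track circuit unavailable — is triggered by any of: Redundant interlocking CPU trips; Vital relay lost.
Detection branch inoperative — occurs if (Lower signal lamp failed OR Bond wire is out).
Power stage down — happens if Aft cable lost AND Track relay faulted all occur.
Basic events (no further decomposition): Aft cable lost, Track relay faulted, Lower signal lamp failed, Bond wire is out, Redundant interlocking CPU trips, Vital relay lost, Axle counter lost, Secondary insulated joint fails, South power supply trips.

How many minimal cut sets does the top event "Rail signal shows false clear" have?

Power stage down [AND]: one cut set from each child combined → 1 × 1 = 1 cut set(s).
Detection branch inoperative [OR]: union of children's cut sets → 2 cut set(s).
Track circuit unavailable [OR]: union of children's cut sets → 2 cut set(s).
Vital path fails [AND]: one cut set from each child combined → 1 × 1 = 1 cut set(s).
Interlocking logic unavailable [OR]: union of children's cut sets → 6 cut set(s).
Rail signal shows false clear [OR]: union of children's cut sets → 7 cut set(s).
Minimal cut sets: {Aft cable lost, Track relay faulted}; {Lower signal lamp failed}; {Bond wire is out}; {Redundant interlocking CPU trips}; {Vital relay lost}; {Axle counter lost}; {Secondary insulated joint fails, South power supply trips}.

7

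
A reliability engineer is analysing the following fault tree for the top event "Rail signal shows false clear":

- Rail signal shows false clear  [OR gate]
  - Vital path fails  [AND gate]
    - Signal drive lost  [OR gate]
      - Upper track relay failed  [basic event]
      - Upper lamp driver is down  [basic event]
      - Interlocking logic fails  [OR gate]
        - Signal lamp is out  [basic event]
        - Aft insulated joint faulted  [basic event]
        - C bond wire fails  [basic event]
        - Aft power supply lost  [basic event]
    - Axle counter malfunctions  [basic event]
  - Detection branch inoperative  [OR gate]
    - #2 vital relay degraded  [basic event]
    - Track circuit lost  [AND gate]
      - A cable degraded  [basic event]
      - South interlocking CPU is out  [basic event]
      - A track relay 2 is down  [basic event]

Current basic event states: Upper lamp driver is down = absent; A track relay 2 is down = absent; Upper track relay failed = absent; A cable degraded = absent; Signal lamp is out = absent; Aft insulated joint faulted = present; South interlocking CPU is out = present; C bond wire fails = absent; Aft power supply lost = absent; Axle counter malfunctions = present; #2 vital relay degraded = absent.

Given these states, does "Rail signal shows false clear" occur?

Yes

Interlocking logic fails [OR]: Signal lamp is out=not, Aft insulated joint faulted=occurs, C bond wire fails=not, Aft power supply lost=not → at least one input occurs → occurs.
Signal drive lost [OR]: Upper track relay failed=not, Upper lamp driver is down=not, Interlocking logic fails=occurs → at least one input occurs → occurs.
Vital path fails [AND]: Signal drive lost=occurs, Axle counter malfunctions=occurs → all inputs occur → occurs.
Track circuit lost [AND]: A cable degraded=not, South interlocking CPU is out=occurs, A track relay 2 is down=not → not all inputs occur → does not occur.
Detection branch inoperative [OR]: #2 vital relay degraded=not, Track circuit lost=not → no input occurs → does not occur.
Rail signal shows false clear [OR]: Vital path fails=occurs, Detection branch inoperative=not → at least one input occurs → occurs.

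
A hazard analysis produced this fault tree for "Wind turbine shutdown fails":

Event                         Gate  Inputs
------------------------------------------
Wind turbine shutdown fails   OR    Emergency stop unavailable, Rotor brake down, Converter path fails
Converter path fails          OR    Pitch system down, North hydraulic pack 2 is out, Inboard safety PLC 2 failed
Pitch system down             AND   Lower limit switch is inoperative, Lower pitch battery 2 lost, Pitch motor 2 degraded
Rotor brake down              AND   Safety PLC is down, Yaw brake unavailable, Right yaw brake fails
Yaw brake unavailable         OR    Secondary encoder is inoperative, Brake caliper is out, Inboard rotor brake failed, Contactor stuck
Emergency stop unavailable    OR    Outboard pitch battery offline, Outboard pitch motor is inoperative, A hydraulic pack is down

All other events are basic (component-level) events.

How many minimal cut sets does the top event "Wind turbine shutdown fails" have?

Emergency stop unavailable [OR]: union of children's cut sets → 3 cut set(s).
Yaw brake unavailable [OR]: union of children's cut sets → 4 cut set(s).
Rotor brake down [AND]: one cut set from each child combined → 1 × 4 × 1 = 4 cut set(s).
Pitch system down [AND]: one cut set from each child combined → 1 × 1 × 1 = 1 cut set(s).
Converter path fails [OR]: union of children's cut sets → 3 cut set(s).
Wind turbine shutdown fails [OR]: union of children's cut sets → 10 cut set(s).
Minimal cut sets: {Outboard pitch battery offline}; {Outboard pitch motor is inoperative}; {A hydraulic pack is down}; {Right yaw brake fails, Safety PLC is down, Secondary encoder is inoperative}; {Brake caliper is out, Right yaw brake fails, Safety PLC is down}; {Inboard rotor brake failed, Right yaw brake fails, Safety PLC is down}; {Contactor stuck, Right yaw brake fails, Safety PLC is down}; {Lower limit switch is inoperative, Lower pitch battery 2 lost, Pitch motor 2 degraded}; {North hydraulic pack 2 is out}; {Inboard safety PLC 2 failed}.

10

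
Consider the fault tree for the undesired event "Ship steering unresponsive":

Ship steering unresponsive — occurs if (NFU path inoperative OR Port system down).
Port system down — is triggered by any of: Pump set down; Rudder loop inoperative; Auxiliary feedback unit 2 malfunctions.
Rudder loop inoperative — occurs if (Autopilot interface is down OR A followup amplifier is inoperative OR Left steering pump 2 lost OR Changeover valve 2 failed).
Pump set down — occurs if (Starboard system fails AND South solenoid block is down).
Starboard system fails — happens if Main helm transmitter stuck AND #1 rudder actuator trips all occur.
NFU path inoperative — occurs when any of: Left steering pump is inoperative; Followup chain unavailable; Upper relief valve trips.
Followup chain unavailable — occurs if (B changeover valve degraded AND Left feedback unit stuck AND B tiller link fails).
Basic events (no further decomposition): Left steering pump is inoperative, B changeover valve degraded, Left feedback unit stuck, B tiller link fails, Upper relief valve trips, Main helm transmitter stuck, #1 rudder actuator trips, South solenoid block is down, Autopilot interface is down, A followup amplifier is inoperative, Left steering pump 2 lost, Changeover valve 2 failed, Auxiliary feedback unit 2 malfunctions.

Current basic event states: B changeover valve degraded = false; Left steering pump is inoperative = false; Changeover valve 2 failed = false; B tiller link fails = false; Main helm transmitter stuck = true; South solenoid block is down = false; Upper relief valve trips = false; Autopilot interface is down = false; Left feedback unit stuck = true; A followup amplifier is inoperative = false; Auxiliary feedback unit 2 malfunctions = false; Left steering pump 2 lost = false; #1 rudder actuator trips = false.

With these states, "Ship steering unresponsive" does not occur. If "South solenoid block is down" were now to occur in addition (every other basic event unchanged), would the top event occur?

No

Counterfactual: set "South solenoid block is down" to occurred.
Followup chain unavailable [AND]: B changeover valve degraded=not, Left feedback unit stuck=occurs, B tiller link fails=not → not all inputs occur → does not occur.
NFU path inoperative [OR]: Left steering pump is inoperative=not, Followup chain unavailable=not, Upper relief valve trips=not → no input occurs → does not occur.
Starboard system fails [AND]: Main helm transmitter stuck=occurs, #1 rudder actuator trips=not → not all inputs occur → does not occur.
Pump set down [AND]: Starboard system fails=not, South solenoid block is down=occurs → not all inputs occur → does not occur.
Rudder loop inoperative [OR]: Autopilot interface is down=not, A followup amplifier is inoperative=not, Left steering pump 2 lost=not, Changeover valve 2 failed=not → no input occurs → does not occur.
Port system down [OR]: Pump set down=not, Rudder loop inoperative=not, Auxiliary feedback unit 2 malfunctions=not → no input occurs → does not occur.
Ship steering unresponsive [OR]: NFU path inoperative=not, Port system down=not → no input occurs → does not occur.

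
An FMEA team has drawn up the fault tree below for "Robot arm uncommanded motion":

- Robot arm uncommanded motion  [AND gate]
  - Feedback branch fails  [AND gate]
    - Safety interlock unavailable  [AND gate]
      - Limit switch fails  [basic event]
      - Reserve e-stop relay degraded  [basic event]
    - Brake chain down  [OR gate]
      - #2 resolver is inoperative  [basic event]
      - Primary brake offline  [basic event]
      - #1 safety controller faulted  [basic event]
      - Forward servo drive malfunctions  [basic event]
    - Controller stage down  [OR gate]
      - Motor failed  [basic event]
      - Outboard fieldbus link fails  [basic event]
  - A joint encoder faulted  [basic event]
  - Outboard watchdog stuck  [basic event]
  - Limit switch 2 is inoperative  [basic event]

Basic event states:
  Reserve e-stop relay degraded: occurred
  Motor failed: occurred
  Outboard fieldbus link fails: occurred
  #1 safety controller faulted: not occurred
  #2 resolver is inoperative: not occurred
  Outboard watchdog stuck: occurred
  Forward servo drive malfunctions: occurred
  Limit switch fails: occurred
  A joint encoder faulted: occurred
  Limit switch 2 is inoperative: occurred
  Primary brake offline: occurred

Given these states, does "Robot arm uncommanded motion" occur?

Yes

Safety interlock unavailable [AND]: Limit switch fails=occurs, Reserve e-stop relay degraded=occurs → all inputs occur → occurs.
Brake chain down [OR]: #2 resolver is inoperative=not, Primary brake offline=occurs, #1 safety controller faulted=not, Forward servo drive malfunctions=occurs → at least one input occurs → occurs.
Controller stage down [OR]: Motor failed=occurs, Outboard fieldbus link fails=occurs → at least one input occurs → occurs.
Feedback branch fails [AND]: Safety interlock unavailable=occurs, Brake chain down=occurs, Controller stage down=occurs → all inputs occur → occurs.
Robot arm uncommanded motion [AND]: Feedback branch fails=occurs, A joint encoder faulted=occurs, Outboard watchdog stuck=occurs, Limit switch 2 is inoperative=occurs → all inputs occur → occurs.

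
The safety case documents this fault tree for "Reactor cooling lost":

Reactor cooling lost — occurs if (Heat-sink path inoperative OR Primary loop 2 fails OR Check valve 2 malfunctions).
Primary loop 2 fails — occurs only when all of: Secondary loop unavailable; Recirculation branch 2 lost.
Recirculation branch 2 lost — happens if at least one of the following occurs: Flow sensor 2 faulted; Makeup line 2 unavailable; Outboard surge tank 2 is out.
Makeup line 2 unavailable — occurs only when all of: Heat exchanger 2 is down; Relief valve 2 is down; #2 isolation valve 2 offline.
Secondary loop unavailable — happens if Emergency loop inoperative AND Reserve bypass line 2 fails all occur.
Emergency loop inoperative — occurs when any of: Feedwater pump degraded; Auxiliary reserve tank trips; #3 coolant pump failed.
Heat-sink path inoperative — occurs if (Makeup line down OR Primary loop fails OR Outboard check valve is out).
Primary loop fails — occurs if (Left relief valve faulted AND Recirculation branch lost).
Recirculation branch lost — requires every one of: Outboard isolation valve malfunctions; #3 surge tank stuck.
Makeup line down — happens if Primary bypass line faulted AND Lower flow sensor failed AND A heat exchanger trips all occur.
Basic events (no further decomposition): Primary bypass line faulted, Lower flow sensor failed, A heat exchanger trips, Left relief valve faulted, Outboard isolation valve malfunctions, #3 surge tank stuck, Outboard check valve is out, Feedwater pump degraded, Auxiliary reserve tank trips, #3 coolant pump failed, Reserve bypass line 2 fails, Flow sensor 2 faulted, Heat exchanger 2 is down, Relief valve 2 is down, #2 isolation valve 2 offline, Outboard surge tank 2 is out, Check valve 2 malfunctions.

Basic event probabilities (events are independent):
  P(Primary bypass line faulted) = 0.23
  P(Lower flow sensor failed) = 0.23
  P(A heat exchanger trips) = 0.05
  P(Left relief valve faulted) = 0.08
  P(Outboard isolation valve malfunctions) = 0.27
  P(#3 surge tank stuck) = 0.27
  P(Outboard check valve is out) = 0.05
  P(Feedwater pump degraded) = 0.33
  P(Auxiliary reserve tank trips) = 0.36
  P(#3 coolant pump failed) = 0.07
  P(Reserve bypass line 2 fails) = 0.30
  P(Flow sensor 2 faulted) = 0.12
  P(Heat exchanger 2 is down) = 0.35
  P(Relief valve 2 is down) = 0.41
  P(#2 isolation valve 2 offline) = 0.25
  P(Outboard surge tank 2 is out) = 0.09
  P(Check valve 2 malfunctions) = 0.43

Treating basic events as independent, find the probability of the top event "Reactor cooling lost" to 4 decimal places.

0.4852

P(Makeup line down) [AND] = 0.23 × 0.23 × 0.05 = 0.002645
P(Recirculation branch lost) [AND] = 0.27 × 0.27 = 0.072900
P(Primary loop fails) [AND] = 0.08 × 0.072900 = 0.005832
P(Heat-sink path inoperative) [OR] = 1 − (1−0.002645) × (1−0.005832) × (1−0.05) = 0.058038
P(Emergency loop inoperative) [OR] = 1 − (1−0.33) × (1−0.36) × (1−0.07) = 0.601216
P(Secondary loop unavailable) [AND] = 0.601216 × 0.30 = 0.180365
P(Makeup line 2 unavailable) [AND] = 0.35 × 0.41 × 0.25 = 0.035875
P(Recirculation branch 2 lost) [OR] = 1 − (1−0.12) × (1−0.035875) × (1−0.09) = 0.227929
P(Primary loop 2 fails) [AND] = 0.180365 × 0.227929 = 0.041110
P(Reactor cooling lost) [OR] = 1 − (1−0.058038) × (1−0.041110) × (1−0.43) = 0.485154
Rounded to 4 decimal places: P(Reactor cooling lost) ≈ 0.4852.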